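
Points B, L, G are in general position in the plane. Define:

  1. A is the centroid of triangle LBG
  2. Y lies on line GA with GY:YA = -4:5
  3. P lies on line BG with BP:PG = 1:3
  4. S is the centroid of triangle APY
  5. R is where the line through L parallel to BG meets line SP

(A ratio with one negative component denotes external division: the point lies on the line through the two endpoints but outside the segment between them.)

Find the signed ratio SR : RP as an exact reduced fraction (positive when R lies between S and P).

Work in coordinates with B = (0, 0), L = (1, 0), G = (0, 1).
1. A is the centroid of triangle LBG ⇒ A = (1/3, 1/3)
2. Y lies on line GA with GY:YA = -4:5 ⇒ Y = (-4/3, 11/3)
3. P lies on line BG with BP:PG = 1:3 ⇒ P = (0, 1/4)
4. S is the centroid of triangle APY ⇒ S = (-1/3, 17/12)
5. R is where the line through L parallel to BG meets line SP ⇒ R = (1, -13/4)
R = S + t·(P−S) with t = 4, so SR:RP = t:(1−t) = 4:-3

SR:RP = -4/3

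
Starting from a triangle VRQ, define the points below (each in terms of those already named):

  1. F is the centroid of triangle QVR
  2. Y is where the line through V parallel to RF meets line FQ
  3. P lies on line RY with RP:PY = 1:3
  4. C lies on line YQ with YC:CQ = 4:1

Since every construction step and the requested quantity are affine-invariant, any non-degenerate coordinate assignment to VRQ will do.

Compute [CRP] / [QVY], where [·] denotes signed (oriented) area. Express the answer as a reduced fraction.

Work in coordinates with V = (0, 0), R = (1, 0), Q = (0, 1).
1. F is the centroid of triangle QVR ⇒ F = (1/3, 1/3)
2. Y is where the line through V parallel to RF meets line FQ ⇒ Y = (2/3, -1/3)
3. P lies on line RY with RP:PY = 1:3 ⇒ P = (11/12, -1/12)
4. C lies on line YQ with YC:CQ = 4:1 ⇒ C = (2/15, 11/15)
2·[CRP] = -2/15, 2·[QVY] = 2/3
[CRP]:[QVY] = -2/15:2/3 = -1/5

[CRP]:[QVY] = -1/5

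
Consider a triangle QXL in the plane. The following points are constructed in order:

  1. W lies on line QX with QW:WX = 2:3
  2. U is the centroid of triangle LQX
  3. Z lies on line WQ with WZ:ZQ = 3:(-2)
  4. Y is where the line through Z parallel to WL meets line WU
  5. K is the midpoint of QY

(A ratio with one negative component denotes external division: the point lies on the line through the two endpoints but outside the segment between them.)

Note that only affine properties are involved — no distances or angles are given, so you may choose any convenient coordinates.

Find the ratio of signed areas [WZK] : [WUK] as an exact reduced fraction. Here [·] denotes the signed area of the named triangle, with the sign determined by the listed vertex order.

Assign Q = (0, 0), X = (1, 0), L = (0, 1) — the answer is frame-independent, so this choice is without loss of generality.
1. W lies on line QX with QW:WX = 2:3 ⇒ W = (2/5, 0)
2. U is the centroid of triangle LQX ⇒ U = (1/3, 1/3)
3. Z lies on line WQ with WZ:ZQ = 3:(-2) ⇒ Z = (-4/5, 0)
4. Y is where the line through Z parallel to WL meets line WU ⇒ Y = (8/5, -6)
5. K is the midpoint of QY ⇒ K = (4/5, -3)
2·[WZK] = 18/5, 2·[WUK] = 1/15
[WZK]:[WUK] = 18/5:1/15 = 54

[WZK]:[WUK] = 54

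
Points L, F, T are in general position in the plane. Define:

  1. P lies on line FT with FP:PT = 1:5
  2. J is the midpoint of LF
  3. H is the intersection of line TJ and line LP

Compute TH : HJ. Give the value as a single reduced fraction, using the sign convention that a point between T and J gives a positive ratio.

Work in coordinates with L = (0, 0), F = (1, 0), T = (0, 1).
1. P lies on line FT with FP:PT = 1:5 ⇒ P = (5/6, 1/6)
2. J is the midpoint of LF ⇒ J = (1/2, 0)
3. H is the intersection of line TJ and line LP ⇒ H = (5/11, 1/11)
H = T + t·(J−T) with t = 10/11, so TH:HJ = t:(1−t) = 10/11:1/11

TH:HJ = 10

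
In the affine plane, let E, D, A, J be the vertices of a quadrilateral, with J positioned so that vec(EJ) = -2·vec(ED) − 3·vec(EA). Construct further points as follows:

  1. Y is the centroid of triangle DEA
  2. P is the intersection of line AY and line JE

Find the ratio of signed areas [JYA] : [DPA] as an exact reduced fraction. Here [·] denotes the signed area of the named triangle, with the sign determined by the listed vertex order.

[JYA]:[DPA] = -28/3

Work in coordinates with E = (0, 0), D = (1, 0), A = (0, 1), J = (-2, -3).
1. Y is the centroid of triangle DEA ⇒ Y = (1/3, 1/3)
2. P is the intersection of line AY and line JE ⇒ P = (2/7, 3/7)
2·[JYA] = 8/3, 2·[DPA] = -2/7
[JYA]:[DPA] = 8/3:-2/7 = -28/3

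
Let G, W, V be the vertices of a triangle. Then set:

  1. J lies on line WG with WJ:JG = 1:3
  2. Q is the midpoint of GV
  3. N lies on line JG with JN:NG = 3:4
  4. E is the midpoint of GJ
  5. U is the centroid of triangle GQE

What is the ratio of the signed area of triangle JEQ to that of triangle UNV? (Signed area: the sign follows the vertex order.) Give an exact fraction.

Set G = (0, 0), W = (1, 0), V = (0, 1); any affine frame gives the same invariant.
1. J lies on line WG with WJ:JG = 1:3 ⇒ J = (3/4, 0)
2. Q is the midpoint of GV ⇒ Q = (0, 1/2)
3. N lies on line JG with JN:NG = 3:4 ⇒ N = (3/7, 0)
4. E is the midpoint of GJ ⇒ E = (3/8, 0)
5. U is the centroid of triangle GQE ⇒ U = (1/8, 1/6)
2·[JEQ] = -3/16, 2·[UNV] = 13/56
[JEQ]:[UNV] = -3/16:13/56 = -21/26

[JEQ]:[UNV] = -21/26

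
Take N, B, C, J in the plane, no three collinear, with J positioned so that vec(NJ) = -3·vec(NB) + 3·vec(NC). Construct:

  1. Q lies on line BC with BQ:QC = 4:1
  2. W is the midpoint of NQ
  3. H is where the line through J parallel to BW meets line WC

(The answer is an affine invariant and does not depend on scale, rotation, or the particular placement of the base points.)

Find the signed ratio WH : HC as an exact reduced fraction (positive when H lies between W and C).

WH:HC = -11/6

Work in coordinates with N = (0, 0), B = (1, 0), C = (0, 1), J = (-3, 3).
1. Q lies on line BC with BQ:QC = 4:1 ⇒ Q = (1/5, 4/5)
2. W is the midpoint of NQ ⇒ W = (1/10, 2/5)
3. H is where the line through J parallel to BW meets line WC ⇒ H = (-3/25, 43/25)
H = W + t·(C−W) with t = 11/5, so WH:HC = t:(1−t) = 11/5:-6/5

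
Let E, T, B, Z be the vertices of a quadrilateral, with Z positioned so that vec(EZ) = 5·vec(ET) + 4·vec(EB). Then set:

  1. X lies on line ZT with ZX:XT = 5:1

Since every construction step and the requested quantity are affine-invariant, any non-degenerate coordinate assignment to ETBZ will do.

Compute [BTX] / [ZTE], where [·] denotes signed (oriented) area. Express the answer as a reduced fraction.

Choose coordinates E = (0, 0), T = (1, 0), B = (0, 1), Z = (5, 4).
1. X lies on line ZT with ZX:XT = 5:1 ⇒ X = (5/3, 2/3)
2·[BTX] = 4/3, 2·[ZTE] = -4
[BTX]:[ZTE] = 4/3:-4 = -1/3

[BTX]:[ZTE] = -1/3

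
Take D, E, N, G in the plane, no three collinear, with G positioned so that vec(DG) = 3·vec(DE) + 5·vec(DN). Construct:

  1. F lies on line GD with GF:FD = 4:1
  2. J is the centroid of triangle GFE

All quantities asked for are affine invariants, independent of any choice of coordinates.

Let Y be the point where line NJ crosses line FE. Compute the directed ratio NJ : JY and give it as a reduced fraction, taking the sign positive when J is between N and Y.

NJ:JY = -29/20

Choose coordinates D = (0, 0), E = (1, 0), N = (0, 1), G = (3, 5).
1. F lies on line GD with GF:FD = 4:1 ⇒ F = (3/5, 1)
2. J is the centroid of triangle GFE ⇒ J = (23/15, 2)
line NJ meets FE at Y = (69/145, 38/29)
J = N + t·(Y−N) with t = 29/9, so NJ:JY = 29/9:-20/9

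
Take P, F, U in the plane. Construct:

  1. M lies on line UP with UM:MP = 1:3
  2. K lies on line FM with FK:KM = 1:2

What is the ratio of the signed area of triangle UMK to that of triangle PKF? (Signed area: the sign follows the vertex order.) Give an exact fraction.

Work in coordinates with P = (0, 0), F = (1, 0), U = (0, 1).
1. M lies on line UP with UM:MP = 1:3 ⇒ M = (0, 3/4)
2. K lies on line FM with FK:KM = 1:2 ⇒ K = (2/3, 1/4)
2·[UMK] = 1/6, 2·[PKF] = -1/4
[UMK]:[PKF] = 1/6:-1/4 = -2/3

[UMK]:[PKF] = -2/3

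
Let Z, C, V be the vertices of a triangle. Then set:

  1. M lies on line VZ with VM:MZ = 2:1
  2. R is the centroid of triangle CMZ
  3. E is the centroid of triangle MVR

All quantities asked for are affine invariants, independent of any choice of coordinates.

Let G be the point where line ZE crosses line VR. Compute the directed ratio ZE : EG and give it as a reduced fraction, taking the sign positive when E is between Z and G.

Assign Z = (0, 0), C = (1, 0), V = (0, 1) — the answer is frame-independent, so this choice is without loss of generality.
1. M lies on line VZ with VM:MZ = 2:1 ⇒ M = (0, 1/3)
2. R is the centroid of triangle CMZ ⇒ R = (1/3, 1/9)
3. E is the centroid of triangle MVR ⇒ E = (1/9, 13/27)
line ZE meets VR at G = (1/7, 13/21)
E = Z + t·(G−Z) with t = 7/9, so ZE:EG = 7/9:2/9

ZE:EG = 7/2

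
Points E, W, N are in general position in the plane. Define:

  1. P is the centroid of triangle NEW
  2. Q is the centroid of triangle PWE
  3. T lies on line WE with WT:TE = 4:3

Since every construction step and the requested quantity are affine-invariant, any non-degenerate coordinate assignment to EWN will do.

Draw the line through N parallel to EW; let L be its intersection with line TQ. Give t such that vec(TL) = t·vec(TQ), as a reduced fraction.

t = 9

Choose coordinates E = (0, 0), W = (1, 0), N = (0, 1).
1. P is the centroid of triangle NEW ⇒ P = (1/3, 1/3)
2. Q is the centroid of triangle PWE ⇒ Q = (4/9, 1/9)
3. T lies on line WE with WT:TE = 4:3 ⇒ T = (3/7, 0)
through N parallel to EW: direction (1, 0); meets TQ at L = (4/7, 1)
L = T + t·(Q−T) with t = 9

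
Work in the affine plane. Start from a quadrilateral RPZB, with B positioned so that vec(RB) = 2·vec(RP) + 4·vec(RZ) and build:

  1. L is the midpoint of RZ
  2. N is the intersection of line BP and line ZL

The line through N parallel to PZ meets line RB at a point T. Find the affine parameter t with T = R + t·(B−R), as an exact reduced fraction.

t = -2/3

Work in coordinates with R = (0, 0), P = (1, 0), Z = (0, 1), B = (2, 4).
1. L is the midpoint of RZ ⇒ L = (0, 1/2)
2. N is the intersection of line BP and line ZL ⇒ N = (0, -4)
through N parallel to PZ: direction (-1, 1); meets RB at T = (-4/3, -8/3)
T = R + t·(B−R) with t = -2/3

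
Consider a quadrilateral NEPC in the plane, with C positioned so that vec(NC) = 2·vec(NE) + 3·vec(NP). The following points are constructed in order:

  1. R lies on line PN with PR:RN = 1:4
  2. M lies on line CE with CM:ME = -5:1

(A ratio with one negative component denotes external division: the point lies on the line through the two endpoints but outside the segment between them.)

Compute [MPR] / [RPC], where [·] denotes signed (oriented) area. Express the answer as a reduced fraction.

[MPR]:[RPC] = -3/8

Work in coordinates with N = (0, 0), E = (1, 0), P = (0, 1), C = (2, 3).
1. R lies on line PN with PR:RN = 1:4 ⇒ R = (0, 4/5)
2. M lies on line CE with CM:ME = -5:1 ⇒ M = (3/4, -3/4)
2·[MPR] = 3/20, 2·[RPC] = -2/5
[MPR]:[RPC] = 3/20:-2/5 = -3/8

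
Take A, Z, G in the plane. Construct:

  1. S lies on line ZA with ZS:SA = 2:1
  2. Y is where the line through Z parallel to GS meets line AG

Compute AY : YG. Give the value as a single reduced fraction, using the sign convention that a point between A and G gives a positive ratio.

Work in coordinates with A = (0, 0), Z = (1, 0), G = (0, 1).
1. S lies on line ZA with ZS:SA = 2:1 ⇒ S = (1/3, 0)
2. Y is where the line through Z parallel to GS meets line AG ⇒ Y = (0, 3)
Y = A + t·(G−A) with t = 3, so AY:YG = t:(1−t) = 3:-2

AY:YG = -3/2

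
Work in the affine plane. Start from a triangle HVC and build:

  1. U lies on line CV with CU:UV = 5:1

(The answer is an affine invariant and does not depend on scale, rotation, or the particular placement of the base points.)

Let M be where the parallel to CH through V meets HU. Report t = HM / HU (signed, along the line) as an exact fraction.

Assign H = (0, 0), V = (1, 0), C = (0, 1) — the answer is frame-independent, so this choice is without loss of generality.
1. U lies on line CV with CU:UV = 5:1 ⇒ U = (5/6, 1/6)
through V parallel to CH: direction (0, -1); meets HU at M = (1, 1/5)
M = H + t·(U−H) with t = 6/5

t = 6/5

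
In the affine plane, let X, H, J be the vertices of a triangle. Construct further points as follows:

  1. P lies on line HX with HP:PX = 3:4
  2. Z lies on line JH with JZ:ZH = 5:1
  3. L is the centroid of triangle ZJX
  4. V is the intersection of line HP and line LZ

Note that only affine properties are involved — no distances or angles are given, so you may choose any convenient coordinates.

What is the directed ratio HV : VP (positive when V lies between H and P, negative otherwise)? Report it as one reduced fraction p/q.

HV:VP = -7/19

Choose coordinates X = (0, 0), H = (1, 0), J = (0, 1).
1. P lies on line HX with HP:PX = 3:4 ⇒ P = (4/7, 0)
2. Z lies on line JH with JZ:ZH = 5:1 ⇒ Z = (5/6, 1/6)
3. L is the centroid of triangle ZJX ⇒ L = (5/18, 7/18)
4. V is the intersection of line HP and line LZ ⇒ V = (5/4, 0)
V = H + t·(P−H) with t = -7/12, so HV:VP = t:(1−t) = -7/12:19/12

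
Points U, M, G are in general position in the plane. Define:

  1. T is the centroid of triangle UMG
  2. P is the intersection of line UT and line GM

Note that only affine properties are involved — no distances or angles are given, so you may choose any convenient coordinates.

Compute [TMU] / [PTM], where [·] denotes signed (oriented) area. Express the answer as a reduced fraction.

Work in coordinates with U = (0, 0), M = (1, 0), G = (0, 1).
1. T is the centroid of triangle UMG ⇒ T = (1/3, 1/3)
2. P is the intersection of line UT and line GM ⇒ P = (1/2, 1/2)
2·[TMU] = -1/3, 2·[PTM] = 1/6
[TMU]:[PTM] = -1/3:1/6 = -2

[TMU]:[PTM] = -2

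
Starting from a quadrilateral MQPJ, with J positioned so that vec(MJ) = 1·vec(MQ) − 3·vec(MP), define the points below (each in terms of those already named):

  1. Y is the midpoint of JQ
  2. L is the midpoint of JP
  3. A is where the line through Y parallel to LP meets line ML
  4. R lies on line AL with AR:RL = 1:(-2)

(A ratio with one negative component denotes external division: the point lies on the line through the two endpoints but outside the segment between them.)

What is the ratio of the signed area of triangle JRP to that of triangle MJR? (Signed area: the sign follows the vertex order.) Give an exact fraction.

[JRP]:[MJR] = 3/2

Assign M = (0, 0), Q = (1, 0), P = (0, 1), J = (1, -3) — the answer is frame-independent, so this choice is without loss of generality.
1. Y is the midpoint of JQ ⇒ Y = (1, -3/2)
2. L is the midpoint of JP ⇒ L = (1/2, -1)
3. A is where the line through Y parallel to LP meets line ML ⇒ A = (5/4, -5/2)
4. R lies on line AL with AR:RL = 1:(-2) ⇒ R = (2, -4)
2·[JRP] = 3, 2·[MJR] = 2
[JRP]:[MJR] = 3:2 = 3/2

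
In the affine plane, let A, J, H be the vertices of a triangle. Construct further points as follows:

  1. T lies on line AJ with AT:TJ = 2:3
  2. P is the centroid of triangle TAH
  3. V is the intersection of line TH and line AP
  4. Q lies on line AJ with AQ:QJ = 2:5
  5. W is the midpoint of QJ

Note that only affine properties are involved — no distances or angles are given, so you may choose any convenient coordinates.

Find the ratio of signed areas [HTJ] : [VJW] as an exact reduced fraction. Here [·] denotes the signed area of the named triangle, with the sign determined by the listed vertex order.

[HTJ]:[VJW] = -84/25

Work in coordinates with A = (0, 0), J = (1, 0), H = (0, 1).
1. T lies on line AJ with AT:TJ = 2:3 ⇒ T = (2/5, 0)
2. P is the centroid of triangle TAH ⇒ P = (2/15, 1/3)
3. V is the intersection of line TH and line AP ⇒ V = (1/5, 1/2)
4. Q lies on line AJ with AQ:QJ = 2:5 ⇒ Q = (2/7, 0)
5. W is the midpoint of QJ ⇒ W = (9/14, 0)
2·[HTJ] = 3/5, 2·[VJW] = -5/28
[HTJ]:[VJW] = 3/5:-5/28 = -84/25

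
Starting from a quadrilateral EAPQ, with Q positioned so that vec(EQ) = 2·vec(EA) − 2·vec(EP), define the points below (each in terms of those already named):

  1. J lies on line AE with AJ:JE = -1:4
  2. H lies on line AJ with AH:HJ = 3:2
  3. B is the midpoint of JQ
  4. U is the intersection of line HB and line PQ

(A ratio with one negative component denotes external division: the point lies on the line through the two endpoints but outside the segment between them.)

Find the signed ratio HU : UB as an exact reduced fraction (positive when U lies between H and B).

Set E = (0, 0), A = (1, 0), P = (0, 1), Q = (2, -2); any affine frame gives the same invariant.
1. J lies on line AE with AJ:JE = -1:4 ⇒ J = (4/3, 0)
2. H lies on line AJ with AH:HJ = 3:2 ⇒ H = (6/5, 0)
3. B is the midpoint of JQ ⇒ B = (5/3, -1)
4. U is the intersection of line HB and line PQ ⇒ U = (22/9, -8/3)
U = H + t·(B−H) with t = 8/3, so HU:UB = t:(1−t) = 8/3:-5/3

HU:UB = -8/5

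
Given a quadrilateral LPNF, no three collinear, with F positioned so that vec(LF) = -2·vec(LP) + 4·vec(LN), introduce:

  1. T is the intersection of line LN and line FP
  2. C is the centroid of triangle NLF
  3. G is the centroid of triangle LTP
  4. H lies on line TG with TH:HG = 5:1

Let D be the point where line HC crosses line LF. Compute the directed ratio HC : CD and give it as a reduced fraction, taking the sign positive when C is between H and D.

HC:CD = 22/9

Work in coordinates with L = (0, 0), P = (1, 0), N = (0, 1), F = (-2, 4).
1. T is the intersection of line LN and line FP ⇒ T = (0, 4/3)
2. C is the centroid of triangle NLF ⇒ C = (-2/3, 5/3)
3. G is the centroid of triangle LTP ⇒ G = (1/3, 4/9)
4. H lies on line TG with TH:HG = 5:1 ⇒ H = (5/18, 16/27)
line HC meets LF at D = (-139/132, 139/66)
C = H + t·(D−H) with t = 22/31, so HC:CD = 22/31:9/31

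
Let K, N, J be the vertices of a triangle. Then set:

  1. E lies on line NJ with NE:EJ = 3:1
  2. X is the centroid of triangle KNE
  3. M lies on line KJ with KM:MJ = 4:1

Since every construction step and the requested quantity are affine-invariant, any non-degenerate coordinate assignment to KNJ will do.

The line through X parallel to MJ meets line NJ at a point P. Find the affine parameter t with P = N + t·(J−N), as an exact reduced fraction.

t = 7/12

Choose coordinates K = (0, 0), N = (1, 0), J = (0, 1).
1. E lies on line NJ with NE:EJ = 3:1 ⇒ E = (1/4, 3/4)
2. X is the centroid of triangle KNE ⇒ X = (5/12, 1/4)
3. M lies on line KJ with KM:MJ = 4:1 ⇒ M = (0, 4/5)
through X parallel to MJ: direction (0, 1/5); meets NJ at P = (5/12, 7/12)
P = N + t·(J−N) with t = 7/12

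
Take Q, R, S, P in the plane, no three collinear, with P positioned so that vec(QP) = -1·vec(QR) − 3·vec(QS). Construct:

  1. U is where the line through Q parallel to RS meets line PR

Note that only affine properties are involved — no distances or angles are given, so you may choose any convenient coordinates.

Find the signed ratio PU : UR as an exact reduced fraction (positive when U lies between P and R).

PU:UR = 4

Assign Q = (0, 0), R = (1, 0), S = (0, 1), P = (-1, -3) — the answer is frame-independent, so this choice is without loss of generality.
1. U is where the line through Q parallel to RS meets line PR ⇒ U = (3/5, -3/5)
U = P + t·(R−P) with t = 4/5, so PU:UR = t:(1−t) = 4/5:1/5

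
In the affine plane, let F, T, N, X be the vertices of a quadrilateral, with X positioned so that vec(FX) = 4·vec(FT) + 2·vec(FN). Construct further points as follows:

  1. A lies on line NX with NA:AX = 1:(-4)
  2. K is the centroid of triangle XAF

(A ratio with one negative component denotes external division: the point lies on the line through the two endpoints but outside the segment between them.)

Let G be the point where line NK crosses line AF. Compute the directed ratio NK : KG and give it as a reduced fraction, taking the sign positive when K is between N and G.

Choose coordinates F = (0, 0), T = (1, 0), N = (0, 1), X = (4, 2).
1. A lies on line NX with NA:AX = 1:(-4) ⇒ A = (-4/3, 2/3)
2. K is the centroid of triangle XAF ⇒ K = (8/9, 8/9)
line NK meets AF at G = (-8/3, 4/3)
K = N + t·(G−N) with t = -1/3, so NK:KG = -1/3:4/3

NK:KG = -1/4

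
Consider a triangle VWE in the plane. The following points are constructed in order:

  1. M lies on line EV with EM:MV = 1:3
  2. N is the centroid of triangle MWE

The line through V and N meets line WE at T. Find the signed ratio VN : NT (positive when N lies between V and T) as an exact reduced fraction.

Choose coordinates V = (0, 0), W = (1, 0), E = (0, 1).
1. M lies on line EV with EM:MV = 1:3 ⇒ M = (0, 3/4)
2. N is the centroid of triangle MWE ⇒ N = (1/3, 7/12)
line VN meets WE at T = (4/11, 7/11)
N = V + t·(T−V) with t = 11/12, so VN:NT = 11/12:1/12

VN:NT = 11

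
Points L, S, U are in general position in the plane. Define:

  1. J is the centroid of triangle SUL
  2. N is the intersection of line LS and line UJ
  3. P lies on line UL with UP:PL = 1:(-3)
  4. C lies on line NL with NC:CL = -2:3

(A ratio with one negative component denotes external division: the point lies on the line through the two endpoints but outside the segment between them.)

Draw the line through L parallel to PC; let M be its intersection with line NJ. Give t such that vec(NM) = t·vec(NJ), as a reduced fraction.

t = -3

Choose coordinates L = (0, 0), S = (1, 0), U = (0, 1).
1. J is the centroid of triangle SUL ⇒ J = (1/3, 1/3)
2. N is the intersection of line LS and line UJ ⇒ N = (1/2, 0)
3. P lies on line UL with UP:PL = 1:(-3) ⇒ P = (0, 3/2)
4. C lies on line NL with NC:CL = -2:3 ⇒ C = (3/2, 0)
through L parallel to PC: direction (3/2, -3/2); meets NJ at M = (1, -1)
M = N + t·(J−N) with t = -3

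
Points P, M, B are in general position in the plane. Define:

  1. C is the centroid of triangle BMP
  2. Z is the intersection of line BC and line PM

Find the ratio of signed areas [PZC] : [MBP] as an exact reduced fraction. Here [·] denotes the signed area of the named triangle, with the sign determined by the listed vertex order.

Set P = (0, 0), M = (1, 0), B = (0, 1); any affine frame gives the same invariant.
1. C is the centroid of triangle BMP ⇒ C = (1/3, 1/3)
2. Z is the intersection of line BC and line PM ⇒ Z = (1/2, 0)
2·[PZC] = 1/6, 2·[MBP] = 1
[PZC]:[MBP] = 1/6:1 = 1/6

[PZC]:[MBP] = 1/6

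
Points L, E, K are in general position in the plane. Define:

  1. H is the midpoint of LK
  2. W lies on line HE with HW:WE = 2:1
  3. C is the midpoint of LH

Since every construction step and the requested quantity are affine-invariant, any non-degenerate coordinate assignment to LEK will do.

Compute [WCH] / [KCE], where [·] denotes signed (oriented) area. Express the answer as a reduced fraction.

[WCH]:[KCE] = -2/9

Choose coordinates L = (0, 0), E = (1, 0), K = (0, 1).
1. H is the midpoint of LK ⇒ H = (0, 1/2)
2. W lies on line HE with HW:WE = 2:1 ⇒ W = (2/3, 1/6)
3. C is the midpoint of LH ⇒ C = (0, 1/4)
2·[WCH] = -1/6, 2·[KCE] = 3/4
[WCH]:[KCE] = -1/6:3/4 = -2/9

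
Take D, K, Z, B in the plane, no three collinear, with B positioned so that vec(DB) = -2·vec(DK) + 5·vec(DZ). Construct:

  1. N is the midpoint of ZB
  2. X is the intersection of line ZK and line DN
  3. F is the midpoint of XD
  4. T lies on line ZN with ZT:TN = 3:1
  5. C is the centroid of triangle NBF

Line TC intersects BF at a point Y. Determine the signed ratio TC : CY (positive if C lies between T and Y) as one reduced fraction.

Work in coordinates with D = (0, 0), K = (1, 0), Z = (0, 1), B = (-2, 5).
1. N is the midpoint of ZB ⇒ N = (-1, 3)
2. X is the intersection of line ZK and line DN ⇒ X = (-1/2, 3/2)
3. F is the midpoint of XD ⇒ F = (-1/4, 3/4)
4. T lies on line ZN with ZT:TN = 3:1 ⇒ T = (-3/4, 5/2)
5. C is the centroid of triangle NBF ⇒ C = (-13/12, 35/12)
line TC meets BF at Y = (-53/44, 135/44)
C = T + t·(Y−T) with t = 11/15, so TC:CY = 11/15:4/15

TC:CY = 11/4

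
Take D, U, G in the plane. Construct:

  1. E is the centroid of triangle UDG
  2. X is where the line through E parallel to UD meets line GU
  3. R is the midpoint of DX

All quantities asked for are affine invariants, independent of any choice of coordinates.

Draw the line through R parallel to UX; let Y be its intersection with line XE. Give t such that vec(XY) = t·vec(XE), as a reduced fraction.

t = 3/2

Set D = (0, 0), U = (1, 0), G = (0, 1); any affine frame gives the same invariant.
1. E is the centroid of triangle UDG ⇒ E = (1/3, 1/3)
2. X is where the line through E parallel to UD meets line GU ⇒ X = (2/3, 1/3)
3. R is the midpoint of DX ⇒ R = (1/3, 1/6)
through R parallel to UX: direction (-1/3, 1/3); meets XE at Y = (1/6, 1/3)
Y = X + t·(E−X) with t = 3/2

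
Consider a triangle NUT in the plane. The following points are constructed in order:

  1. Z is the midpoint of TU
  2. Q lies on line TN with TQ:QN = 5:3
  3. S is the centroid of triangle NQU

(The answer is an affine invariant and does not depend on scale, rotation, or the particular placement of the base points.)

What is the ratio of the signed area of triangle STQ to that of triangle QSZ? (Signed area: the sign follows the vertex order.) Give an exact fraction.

Assign N = (0, 0), U = (1, 0), T = (0, 1) — the answer is frame-independent, so this choice is without loss of generality.
1. Z is the midpoint of TU ⇒ Z = (1/2, 1/2)
2. Q lies on line TN with TQ:QN = 5:3 ⇒ Q = (0, 3/8)
3. S is the centroid of triangle NQU ⇒ S = (1/3, 1/8)
2·[STQ] = 5/24, 2·[QSZ] = 1/6
[STQ]:[QSZ] = 5/24:1/6 = 5/4

[STQ]:[QSZ] = 5/4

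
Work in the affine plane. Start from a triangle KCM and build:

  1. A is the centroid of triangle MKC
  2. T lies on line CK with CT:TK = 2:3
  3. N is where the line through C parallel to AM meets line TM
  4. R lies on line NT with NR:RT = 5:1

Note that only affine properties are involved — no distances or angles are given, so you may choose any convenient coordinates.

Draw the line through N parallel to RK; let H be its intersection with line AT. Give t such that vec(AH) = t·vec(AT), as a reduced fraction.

Choose coordinates K = (0, 0), C = (1, 0), M = (0, 1).
1. A is the centroid of triangle MKC ⇒ A = (1/3, 1/3)
2. T lies on line CK with CT:TK = 2:3 ⇒ T = (3/5, 0)
3. N is where the line through C parallel to AM meets line TM ⇒ N = (3, -4)
4. R lies on line NT with NR:RT = 5:1 ⇒ R = (1, -2/3)
through N parallel to RK: direction (-1, 2/3); meets AT at H = (33/7, -36/7)
H = A + t·(T−A) with t = 115/7

t = 115/7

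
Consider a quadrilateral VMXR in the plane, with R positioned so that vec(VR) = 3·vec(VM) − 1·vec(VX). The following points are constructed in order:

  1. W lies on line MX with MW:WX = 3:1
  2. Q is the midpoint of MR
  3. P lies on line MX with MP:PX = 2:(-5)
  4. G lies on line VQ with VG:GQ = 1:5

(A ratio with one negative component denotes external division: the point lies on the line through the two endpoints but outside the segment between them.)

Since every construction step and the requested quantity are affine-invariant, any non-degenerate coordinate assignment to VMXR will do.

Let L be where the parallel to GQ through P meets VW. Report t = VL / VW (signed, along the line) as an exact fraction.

t = -4/13

Work in coordinates with V = (0, 0), M = (1, 0), X = (0, 1), R = (3, -1).
1. W lies on line MX with MW:WX = 3:1 ⇒ W = (1/4, 3/4)
2. Q is the midpoint of MR ⇒ Q = (2, -1/2)
3. P lies on line MX with MP:PX = 2:(-5) ⇒ P = (5/3, -2/3)
4. G lies on line VQ with VG:GQ = 1:5 ⇒ G = (1/3, -1/12)
through P parallel to GQ: direction (5/3, -5/12); meets VW at L = (-1/13, -3/13)
L = V + t·(W−V) with t = -4/13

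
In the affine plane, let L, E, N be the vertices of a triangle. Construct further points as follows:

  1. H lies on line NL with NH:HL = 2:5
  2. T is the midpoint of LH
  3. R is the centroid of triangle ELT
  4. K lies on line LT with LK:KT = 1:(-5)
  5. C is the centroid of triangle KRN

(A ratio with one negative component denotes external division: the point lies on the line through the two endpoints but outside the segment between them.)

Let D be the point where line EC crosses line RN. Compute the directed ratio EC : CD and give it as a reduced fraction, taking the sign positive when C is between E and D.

Assign L = (0, 0), E = (1, 0), N = (0, 1) — the answer is frame-independent, so this choice is without loss of generality.
1. H lies on line NL with NH:HL = 2:5 ⇒ H = (0, 5/7)
2. T is the midpoint of LH ⇒ T = (0, 5/14)
3. R is the centroid of triangle ELT ⇒ R = (1/3, 5/42)
4. K lies on line LT with LK:KT = 1:(-5) ⇒ K = (0, -5/56)
5. C is the centroid of triangle KRN ⇒ C = (1/9, 173/504)
line EC meets RN at D = (275/1011, 3979/14154)
C = E + t·(D−E) with t = 337/276, so EC:CD = 337/276:-61/276

EC:CD = -337/61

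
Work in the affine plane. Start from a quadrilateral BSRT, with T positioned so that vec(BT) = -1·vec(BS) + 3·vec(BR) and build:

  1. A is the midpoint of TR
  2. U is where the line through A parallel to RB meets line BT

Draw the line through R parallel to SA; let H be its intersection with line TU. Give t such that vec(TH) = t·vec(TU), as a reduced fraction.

Choose coordinates B = (0, 0), S = (1, 0), R = (0, 1), T = (-1, 3).
1. A is the midpoint of TR ⇒ A = (-1/2, 2)
2. U is where the line through A parallel to RB meets line BT ⇒ U = (-1/2, 3/2)
through R parallel to SA: direction (-3/2, 2); meets TU at H = (-3/5, 9/5)
H = T + t·(U−T) with t = 4/5

t = 4/5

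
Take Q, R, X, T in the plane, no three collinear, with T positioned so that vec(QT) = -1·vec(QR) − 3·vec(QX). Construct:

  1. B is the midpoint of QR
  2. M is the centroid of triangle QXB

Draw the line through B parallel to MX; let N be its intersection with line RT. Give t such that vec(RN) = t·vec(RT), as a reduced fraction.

Work in coordinates with Q = (0, 0), R = (1, 0), X = (0, 1), T = (-1, -3).
1. B is the midpoint of QR ⇒ B = (1/2, 0)
2. M is the centroid of triangle QXB ⇒ M = (1/6, 1/3)
through B parallel to MX: direction (-1/6, 2/3); meets RT at N = (7/11, -6/11)
N = R + t·(T−R) with t = 2/11

t = 2/11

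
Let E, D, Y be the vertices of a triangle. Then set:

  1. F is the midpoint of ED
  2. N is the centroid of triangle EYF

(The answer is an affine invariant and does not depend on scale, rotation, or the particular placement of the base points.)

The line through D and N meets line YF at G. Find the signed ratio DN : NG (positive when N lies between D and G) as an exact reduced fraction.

DN:NG = -4

Set E = (0, 0), D = (1, 0), Y = (0, 1); any affine frame gives the same invariant.
1. F is the midpoint of ED ⇒ F = (1/2, 0)
2. N is the centroid of triangle EYF ⇒ N = (1/6, 1/3)
line DN meets YF at G = (3/8, 1/4)
N = D + t·(G−D) with t = 4/3, so DN:NG = 4/3:-1/3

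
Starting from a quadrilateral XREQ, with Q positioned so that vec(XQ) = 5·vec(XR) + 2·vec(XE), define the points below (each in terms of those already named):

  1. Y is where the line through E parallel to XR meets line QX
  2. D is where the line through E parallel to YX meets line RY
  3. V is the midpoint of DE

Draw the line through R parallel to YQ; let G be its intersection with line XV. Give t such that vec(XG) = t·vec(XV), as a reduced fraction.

t = -2/5

Choose coordinates X = (0, 0), R = (1, 0), E = (0, 1), Q = (5, 2).
1. Y is where the line through E parallel to XR meets line QX ⇒ Y = (5/2, 1)
2. D is where the line through E parallel to YX meets line RY ⇒ D = (25/4, 7/2)
3. V is the midpoint of DE ⇒ V = (25/8, 9/4)
through R parallel to YQ: direction (5/2, 1); meets XV at G = (-5/4, -9/10)
G = X + t·(V−X) with t = -2/5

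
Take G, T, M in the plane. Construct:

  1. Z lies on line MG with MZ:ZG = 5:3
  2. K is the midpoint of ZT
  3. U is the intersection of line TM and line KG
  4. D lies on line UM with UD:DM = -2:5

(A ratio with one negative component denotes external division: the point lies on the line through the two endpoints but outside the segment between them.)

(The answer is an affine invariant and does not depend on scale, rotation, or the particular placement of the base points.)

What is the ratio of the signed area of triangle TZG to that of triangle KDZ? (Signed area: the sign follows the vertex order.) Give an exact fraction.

Choose coordinates G = (0, 0), T = (1, 0), M = (0, 1).
1. Z lies on line MG with MZ:ZG = 5:3 ⇒ Z = (0, 3/8)
2. K is the midpoint of ZT ⇒ K = (1/2, 3/16)
3. U is the intersection of line TM and line KG ⇒ U = (8/11, 3/11)
4. D lies on line UM with UD:DM = -2:5 ⇒ D = (40/33, -7/33)
2·[TZG] = 3/8, 2·[KDZ] = -35/528
[TZG]:[KDZ] = 3/8:-35/528 = -198/35

[TZG]:[KDZ] = -198/35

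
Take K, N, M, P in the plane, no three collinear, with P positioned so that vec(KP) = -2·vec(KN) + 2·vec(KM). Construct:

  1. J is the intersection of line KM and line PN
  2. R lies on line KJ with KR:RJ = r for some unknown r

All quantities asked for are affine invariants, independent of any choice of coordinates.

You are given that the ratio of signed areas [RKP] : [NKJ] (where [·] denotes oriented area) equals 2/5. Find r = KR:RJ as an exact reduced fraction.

r = 1/4

Choose coordinates K = (0, 0), N = (1, 0), M = (0, 1), P = (-2, 2).
1. J is the intersection of line KM and line PN ⇒ J = (0, 2/3)
2. With KR:RJ = r, write λ = r/(r+1) so R = K + λ·(J−K); R is affine-linear in λ
Every point depending on R is an affine combination of R and λ-independent points, so each such coordinate is linear in λ; the λ² term in each signed area is a multiple of (J−K)×(J−K) = 0, so 2·[RKP] and 2·[NKJ] are each linear in λ. Evaluating at λ=0 and λ=1:
  2·[RKP] = -4/3·λ,   2·[NKJ] = -2/3
So [RKP]:[NKJ] = (-4/3·λ) / (-2/3). Setting this equal to 2/5:
  -4/3·λ = 2/5·(-2/3)  ⇒  λ = 1/5
Then r = λ/(1−λ) = (1/5)/(4/5) = 1/4. Check: with r = 1/4, R = (0, 2/15) and [RKP]:[NKJ] = 2/5 as required.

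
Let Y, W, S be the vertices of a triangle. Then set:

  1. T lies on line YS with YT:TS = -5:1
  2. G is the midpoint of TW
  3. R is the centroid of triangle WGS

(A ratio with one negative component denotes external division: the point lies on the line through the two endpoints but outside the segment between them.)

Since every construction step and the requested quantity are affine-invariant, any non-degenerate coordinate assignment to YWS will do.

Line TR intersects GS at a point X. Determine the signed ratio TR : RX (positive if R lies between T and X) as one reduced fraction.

TR:RX = -4

Set Y = (0, 0), W = (1, 0), S = (0, 1); any affine frame gives the same invariant.
1. T lies on line YS with YT:TS = -5:1 ⇒ T = (0, 5/4)
2. G is the midpoint of TW ⇒ G = (1/2, 5/8)
3. R is the centroid of triangle WGS ⇒ R = (1/2, 13/24)
line TR meets GS at X = (3/8, 23/32)
R = T + t·(X−T) with t = 4/3, so TR:RX = 4/3:-1/3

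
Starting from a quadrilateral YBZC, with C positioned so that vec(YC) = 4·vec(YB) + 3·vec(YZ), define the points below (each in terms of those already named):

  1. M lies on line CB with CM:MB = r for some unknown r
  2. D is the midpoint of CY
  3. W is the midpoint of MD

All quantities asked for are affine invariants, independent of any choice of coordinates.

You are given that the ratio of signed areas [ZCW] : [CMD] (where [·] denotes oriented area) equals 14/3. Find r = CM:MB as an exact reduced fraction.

r = 1/3

Choose coordinates Y = (0, 0), B = (1, 0), Z = (0, 1), C = (4, 3).
1. With CM:MB = r, write λ = r/(r+1) so M = C + λ·(B−C); M is affine-linear in λ
2. D is the midpoint of CY ⇒ D = (2, 3/2)
3. W is the midpoint of MD ⇒ W is an affine combination of earlier points and hence also affine-linear in λ
Every point depending on M is an affine combination of M and λ-independent points, so each such coordinate is linear in λ; the λ² term in each signed area is a multiple of (B−C)×(B−C) = 0, so 2·[ZCW] and 2·[CMD] are each linear in λ. Evaluating at λ=0 and λ=1:
  2·[ZCW] = -3·λ − 1,   2·[CMD] = -3/2·λ
So [ZCW]:[CMD] = (-3·λ − 1) / (-3/2·λ). Setting this equal to 14/3:
  -3·λ − 1 = 14/3·(-3/2·λ)  ⇒  λ = 1/4
Then r = λ/(1−λ) = (1/4)/(3/4) = 1/3. Check: with r = 1/3, M = (13/4, 9/4) and [ZCW]:[CMD] = 14/3 as required.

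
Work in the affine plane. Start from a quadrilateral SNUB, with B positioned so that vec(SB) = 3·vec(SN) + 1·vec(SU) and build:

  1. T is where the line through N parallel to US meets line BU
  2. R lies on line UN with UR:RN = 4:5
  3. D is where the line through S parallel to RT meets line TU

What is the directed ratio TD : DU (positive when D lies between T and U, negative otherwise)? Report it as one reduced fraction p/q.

Work in coordinates with S = (0, 0), N = (1, 0), U = (0, 1), B = (3, 1).
1. T is where the line through N parallel to US meets line BU ⇒ T = (1, 1)
2. R lies on line UN with UR:RN = 4:5 ⇒ R = (4/9, 5/9)
3. D is where the line through S parallel to RT meets line TU ⇒ D = (5/4, 1)
D = T + t·(U−T) with t = -1/4, so TD:DU = t:(1−t) = -1/4:5/4

TD:DU = -1/5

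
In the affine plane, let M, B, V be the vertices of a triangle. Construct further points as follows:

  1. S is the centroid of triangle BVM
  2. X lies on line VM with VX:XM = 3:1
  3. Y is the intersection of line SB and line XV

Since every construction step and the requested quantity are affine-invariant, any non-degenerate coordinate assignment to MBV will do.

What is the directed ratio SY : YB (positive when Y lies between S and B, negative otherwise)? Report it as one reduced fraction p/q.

Set M = (0, 0), B = (1, 0), V = (0, 1); any affine frame gives the same invariant.
1. S is the centroid of triangle BVM ⇒ S = (1/3, 1/3)
2. X lies on line VM with VX:XM = 3:1 ⇒ X = (0, 1/4)
3. Y is the intersection of line SB and line XV ⇒ Y = (0, 1/2)
Y = S + t·(B−S) with t = -1/2, so SY:YB = t:(1−t) = -1/2:3/2

SY:YB = -1/3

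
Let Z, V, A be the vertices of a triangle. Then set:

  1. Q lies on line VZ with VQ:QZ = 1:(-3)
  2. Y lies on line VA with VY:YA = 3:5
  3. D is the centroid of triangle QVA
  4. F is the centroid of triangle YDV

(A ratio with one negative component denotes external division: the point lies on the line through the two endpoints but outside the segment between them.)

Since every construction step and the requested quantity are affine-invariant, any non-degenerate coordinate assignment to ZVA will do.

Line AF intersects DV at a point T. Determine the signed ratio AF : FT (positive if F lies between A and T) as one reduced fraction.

AF:FT = 7

Choose coordinates Z = (0, 0), V = (1, 0), A = (0, 1).
1. Q lies on line VZ with VQ:QZ = 1:(-3) ⇒ Q = (3/2, 0)
2. Y lies on line VA with VY:YA = 3:5 ⇒ Y = (5/8, 3/8)
3. D is the centroid of triangle QVA ⇒ D = (5/6, 1/3)
4. F is the centroid of triangle YDV ⇒ F = (59/72, 17/72)
line AF meets DV at T = (59/63, 8/63)
F = A + t·(T−A) with t = 7/8, so AF:FT = 7/8:1/8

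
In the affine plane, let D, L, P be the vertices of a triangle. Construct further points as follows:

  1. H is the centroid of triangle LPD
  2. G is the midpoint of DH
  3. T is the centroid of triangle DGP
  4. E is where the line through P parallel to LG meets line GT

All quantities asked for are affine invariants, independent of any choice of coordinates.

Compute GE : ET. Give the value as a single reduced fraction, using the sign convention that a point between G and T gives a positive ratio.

Choose coordinates D = (0, 0), L = (1, 0), P = (0, 1).
1. H is the centroid of triangle LPD ⇒ H = (1/3, 1/3)
2. G is the midpoint of DH ⇒ G = (1/6, 1/6)
3. T is the centroid of triangle DGP ⇒ T = (1/18, 7/18)
4. E is where the line through P parallel to LG meets line GT ⇒ E = (-5/18, 19/18)
E = G + t·(T−G) with t = 4, so GE:ET = t:(1−t) = 4:-3

GE:ET = -4/3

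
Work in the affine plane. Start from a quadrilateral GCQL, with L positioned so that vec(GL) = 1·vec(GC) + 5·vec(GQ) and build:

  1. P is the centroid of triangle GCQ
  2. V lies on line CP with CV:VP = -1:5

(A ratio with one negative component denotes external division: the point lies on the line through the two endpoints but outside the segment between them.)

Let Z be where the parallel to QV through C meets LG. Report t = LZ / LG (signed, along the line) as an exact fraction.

Set G = (0, 0), C = (1, 0), Q = (0, 1), L = (1, 5); any affine frame gives the same invariant.
1. P is the centroid of triangle GCQ ⇒ P = (1/3, 1/3)
2. V lies on line CP with CV:VP = -1:5 ⇒ V = (7/6, -1/12)
through C parallel to QV: direction (7/6, -13/12); meets LG at Z = (13/83, 65/83)
Z = L + t·(G−L) with t = 70/83

t = 70/83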